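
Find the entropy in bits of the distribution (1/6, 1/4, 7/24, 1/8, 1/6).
2.2551 bits

Shannon entropy is H(X) = -Σ p(x) log p(x).

For P = (1/6, 1/4, 7/24, 1/8, 1/6):
H = -1/6 × log_2(1/6) -1/4 × log_2(1/4) -7/24 × log_2(7/24) -1/8 × log_2(1/8) -1/6 × log_2(1/6)
H = 2.2551 bits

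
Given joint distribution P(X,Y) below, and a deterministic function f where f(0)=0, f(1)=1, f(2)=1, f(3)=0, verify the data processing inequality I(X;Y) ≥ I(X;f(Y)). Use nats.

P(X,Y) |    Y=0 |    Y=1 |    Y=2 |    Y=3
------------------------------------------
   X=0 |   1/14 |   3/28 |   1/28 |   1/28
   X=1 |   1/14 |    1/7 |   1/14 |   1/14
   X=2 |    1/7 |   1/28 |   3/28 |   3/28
I(X;Y) = 0.0724, I(X;f(Y)) = 0.0245, inequality holds: 0.0724 ≥ 0.0245

Data Processing Inequality: For any Markov chain X → Y → Z, we have I(X;Y) ≥ I(X;Z).

Here Z = f(Y) is a deterministic function of Y, forming X → Y → Z.

Original I(X;Y) = 0.0724 nats

After applying f:
P(X,Z) where Z=f(Y):
- P(X,Z=0) = P(X,Y=0) + P(X,Y=3)
- P(X,Z=1) = P(X,Y=1) + P(X,Y=2)

I(X;Z) = I(X;f(Y)) = 0.0245 nats

Verification: 0.0724 ≥ 0.0245 ✓

Information cannot be created by processing; the function f can only lose information about X.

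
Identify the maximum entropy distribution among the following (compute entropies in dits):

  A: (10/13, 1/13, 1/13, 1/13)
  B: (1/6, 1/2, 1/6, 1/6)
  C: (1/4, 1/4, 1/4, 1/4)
C

For a discrete distribution over n outcomes, entropy is maximized by the uniform distribution.

Computing entropies:
H(A) = 0.3447 dits
H(B) = 0.5396 dits
H(C) = 0.6021 dits

The uniform distribution (where all probabilities equal 1/4) achieves the maximum entropy of log_10(4) = 0.6021 dits.

Distribution C has the highest entropy.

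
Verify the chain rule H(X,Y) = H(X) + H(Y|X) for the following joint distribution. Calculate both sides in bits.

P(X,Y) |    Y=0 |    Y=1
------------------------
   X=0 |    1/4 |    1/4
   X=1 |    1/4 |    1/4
H(X,Y) = 2.0000, H(X) = 1.0000, H(Y|X) = 1.0000 (all in bits)

Chain rule: H(X,Y) = H(X) + H(Y|X)

Left side — joint entropy directly:
H(X,Y) = -Σ p(x,y) log p(x,y) = 2.0000 bits

Right side — compute H(Y|X) from the conditional distributions:
P(X) = (1/2, 1/2), so H(X) = 1.0000 bits
H(Y|X) = Σ_x P(X=x) · H(Y|X=x):
  P(Y|X=0) = (1/2, 1/2), H(Y|X=0) = 1.0000, weight P(X=0) = 1/2
  P(Y|X=1) = (1/2, 1/2), H(Y|X=1) = 1.0000, weight P(X=1) = 1/2
H(Y|X) = 1.0000 bits

H(X) + H(Y|X) = 1.0000 + 1.0000 = 2.0000 bits

Both sides equal 2.0000 bits. ✓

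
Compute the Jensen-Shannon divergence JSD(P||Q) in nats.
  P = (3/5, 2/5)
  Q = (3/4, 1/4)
0.0129 nats

Jensen-Shannon divergence is:
JSD(P||Q) = 0.5 × D_KL(P||M) + 0.5 × D_KL(Q||M)
where M = 0.5 × (P + Q) is the mixture distribution.

M = 0.5 × (3/5, 2/5) + 0.5 × (3/4, 1/4) = (27/40, 13/40)

D_KL(P||M) = 0.0124 nats
D_KL(Q||M) = 0.0134 nats

JSD(P||Q) = 0.5 × 0.0124 + 0.5 × 0.0134 = 0.0129 nats

Unlike KL divergence, JSD is symmetric and bounded: 0 ≤ JSD ≤ log(2).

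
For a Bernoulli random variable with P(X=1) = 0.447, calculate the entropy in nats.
0.6875 nats

The binary entropy function is:
H(p) = -p log(p) - (1-p) log(1-p)

H(0.447) = -0.447 × log_e(0.447) - 0.553 × log_e(0.553)
H(0.447) = 0.6875 nats

Note: Binary entropy is maximized at p=0.5 (H=1 bit) and minimized at p=0 or p=1 (H=0).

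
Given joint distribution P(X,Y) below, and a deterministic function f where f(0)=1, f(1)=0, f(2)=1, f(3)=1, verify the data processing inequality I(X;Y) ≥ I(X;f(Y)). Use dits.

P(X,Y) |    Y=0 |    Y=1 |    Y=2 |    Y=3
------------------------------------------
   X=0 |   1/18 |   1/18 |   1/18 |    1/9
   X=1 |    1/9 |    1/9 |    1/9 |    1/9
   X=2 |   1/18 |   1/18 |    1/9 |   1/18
I(X;Y) = 0.0104, I(X;f(Y)) = 0.0008, inequality holds: 0.0104 ≥ 0.0008

Data Processing Inequality: For any Markov chain X → Y → Z, we have I(X;Y) ≥ I(X;Z).

Here Z = f(Y) is a deterministic function of Y, forming X → Y → Z.

Original I(X;Y) = 0.0104 dits

After applying f:
P(X,Z) where Z=f(Y):
- P(X,Z=0) = P(X,Y=1)
- P(X,Z=1) = P(X,Y=0) + P(X,Y=2) + P(X,Y=3)

I(X;Z) = I(X;f(Y)) = 0.0008 dits

Verification: 0.0104 ≥ 0.0008 ✓

Information cannot be created by processing; the function f can only lose information about X.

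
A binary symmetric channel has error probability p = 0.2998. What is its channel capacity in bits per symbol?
0.1190 bits

For a binary symmetric channel (BSC) with error probability p:
Capacity C = 1 - H(p) bits per symbol

where H(p) = -p log₂(p) - (1-p) log₂(1-p) is the binary entropy function.

H(0.2998) = 0.8810 bits
C = 1 - 0.8810 = 0.1190 bits per symbol

This means we can reliably transmit up to 0.1190 bits of information per channel use.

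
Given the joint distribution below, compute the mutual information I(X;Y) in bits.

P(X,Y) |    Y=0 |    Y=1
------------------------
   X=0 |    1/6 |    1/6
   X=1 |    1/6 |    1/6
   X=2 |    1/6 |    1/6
0.0000 bits

Mutual information: I(X;Y) = H(X) + H(Y) - H(X,Y)

Marginals:
P(X) = (1/3, 1/3, 1/3), H(X) = 1.5850 bits
P(Y) = (1/2, 1/2), H(Y) = 1.0000 bits

Joint entropy: H(X,Y) = 2.5850 bits

I(X;Y) = 1.5850 + 1.0000 - 2.5850 = 0.0000 bits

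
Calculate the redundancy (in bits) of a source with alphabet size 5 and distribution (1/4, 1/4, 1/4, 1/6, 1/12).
0.0924 bits

Redundancy measures how far a source is from maximum entropy:
R = H_max - H(X)

Maximum entropy for 5 symbols: H_max = log_2(5) = 2.3219 bits
Actual entropy: H(X) = 2.2296 bits
Redundancy: R = 2.3219 - 2.2296 = 0.0924 bits

This redundancy represents potential for compression: the source could be compressed by 0.0924 bits per symbol.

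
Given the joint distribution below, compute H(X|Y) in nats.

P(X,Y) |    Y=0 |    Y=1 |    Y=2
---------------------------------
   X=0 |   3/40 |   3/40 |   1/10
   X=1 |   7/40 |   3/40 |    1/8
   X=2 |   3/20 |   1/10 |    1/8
1.0722 nats

Using the chain rule: H(X|Y) = H(X,Y) - H(Y)

First, compute H(X,Y) = 2.1528 nats

Marginal P(Y) = (2/5, 1/4, 7/20)
H(Y) = 1.0805 nats

H(X|Y) = H(X,Y) - H(Y) = 2.1528 - 1.0805 = 1.0722 nats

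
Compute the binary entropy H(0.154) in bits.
0.6198 bits

The binary entropy function is:
H(p) = -p log(p) - (1-p) log(1-p)

H(0.154) = -0.154 × log_2(0.154) - 0.846 × log_2(0.846)
H(0.154) = 0.6198 bits

Note: Binary entropy is maximized at p=0.5 (H=1 bit) and minimized at p=0 or p=1 (H=0).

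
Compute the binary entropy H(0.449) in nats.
0.6879 nats

The binary entropy function is:
H(p) = -p log(p) - (1-p) log(1-p)

H(0.449) = -0.449 × log_e(0.449) - 0.551 × log_e(0.551)
H(0.449) = 0.6879 nats

Note: Binary entropy is maximized at p=0.5 (H=1 bit) and minimized at p=0 or p=1 (H=0).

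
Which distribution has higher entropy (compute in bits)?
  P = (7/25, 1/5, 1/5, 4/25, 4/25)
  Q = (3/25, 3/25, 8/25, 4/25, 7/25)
P

Computing entropies in bits:
H(P) = 2.2890
H(Q) = 2.1974

Distribution P has higher entropy.

Intuition: The distribution closer to uniform (more spread out) has higher entropy.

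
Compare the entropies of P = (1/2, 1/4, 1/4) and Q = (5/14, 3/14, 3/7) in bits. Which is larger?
Q

Computing entropies in bits:
H(P) = 1.5000
H(Q) = 1.5306

Distribution Q has higher entropy.

Intuition: The distribution closer to uniform (more spread out) has higher entropy.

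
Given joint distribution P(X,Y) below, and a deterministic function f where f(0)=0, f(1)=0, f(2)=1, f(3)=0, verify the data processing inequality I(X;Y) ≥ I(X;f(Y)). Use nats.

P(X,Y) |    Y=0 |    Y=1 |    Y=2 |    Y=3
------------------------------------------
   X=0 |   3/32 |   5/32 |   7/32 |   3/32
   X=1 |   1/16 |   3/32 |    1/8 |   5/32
I(X;Y) = 0.0241, I(X;f(Y)) = 0.0059, inequality holds: 0.0241 ≥ 0.0059

Data Processing Inequality: For any Markov chain X → Y → Z, we have I(X;Y) ≥ I(X;Z).

Here Z = f(Y) is a deterministic function of Y, forming X → Y → Z.

Original I(X;Y) = 0.0241 nats

After applying f:
P(X,Z) where Z=f(Y):
- P(X,Z=0) = P(X,Y=0) + P(X,Y=1) + P(X,Y=3)
- P(X,Z=1) = P(X,Y=2)

I(X;Z) = I(X;f(Y)) = 0.0059 nats

Verification: 0.0241 ≥ 0.0059 ✓

Information cannot be created by processing; the function f can only lose information about X.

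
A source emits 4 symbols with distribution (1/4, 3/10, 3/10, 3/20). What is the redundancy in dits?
0.0142 dits

Redundancy measures how far a source is from maximum entropy:
R = H_max - H(X)

Maximum entropy for 4 symbols: H_max = log_10(4) = 0.6021 dits
Actual entropy: H(X) = 0.5878 dits
Redundancy: R = 0.6021 - 0.5878 = 0.0142 dits

This redundancy represents potential for compression: the source could be compressed by 0.0142 dits per symbol.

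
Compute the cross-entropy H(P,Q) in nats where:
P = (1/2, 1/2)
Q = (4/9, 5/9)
0.6994 nats

Cross-entropy: H(P,Q) = -Σ p(x) log q(x)

Alternatively: H(P,Q) = H(P) + D_KL(P||Q)
H(P) = 0.6931 nats
D_KL(P||Q) = 0.0062 nats

H(P,Q) = 0.6931 + 0.0062 = 0.6994 nats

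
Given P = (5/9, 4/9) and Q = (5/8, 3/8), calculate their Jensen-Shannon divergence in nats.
0.0025 nats

Jensen-Shannon divergence is:
JSD(P||Q) = 0.5 × D_KL(P||M) + 0.5 × D_KL(Q||M)
where M = 0.5 × (P + Q) is the mixture distribution.

M = 0.5 × (5/9, 4/9) + 0.5 × (5/8, 3/8) = (0.590278, 0.409722)

D_KL(P||M) = 0.0025 nats
D_KL(Q||M) = 0.0025 nats

JSD(P||Q) = 0.5 × 0.0025 + 0.5 × 0.0025 = 0.0025 nats

Unlike KL divergence, JSD is symmetric and bounded: 0 ≤ JSD ≤ log(2).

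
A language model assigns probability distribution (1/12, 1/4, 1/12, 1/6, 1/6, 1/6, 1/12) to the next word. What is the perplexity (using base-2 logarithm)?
6.4474

Perplexity is 2^H (or exp(H) for natural log).

First, H = -Σ p log p = 2.6887 bits
Perplexity = 2^2.6887 = 6.4474

Interpretation: The model's uncertainty is equivalent to choosing uniformly among 6.4 options.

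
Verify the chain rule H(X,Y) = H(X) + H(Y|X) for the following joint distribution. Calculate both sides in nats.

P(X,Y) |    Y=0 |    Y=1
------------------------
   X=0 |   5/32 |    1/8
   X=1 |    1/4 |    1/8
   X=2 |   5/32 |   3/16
H(X,Y) = 1.7604, H(X) = 1.0916, H(Y|X) = 0.6687 (all in nats)

Chain rule: H(X,Y) = H(X) + H(Y|X)

Left side — joint entropy directly:
H(X,Y) = -Σ p(x,y) log p(x,y) = 1.7604 nats

Right side — compute H(Y|X) from the conditional distributions:
P(X) = (9/32, 3/8, 11/32), so H(X) = 1.0916 nats
H(Y|X) = Σ_x P(X=x) · H(Y|X=x):
  P(Y|X=0) = (5/9, 4/9), H(Y|X=0) = 0.6870, weight P(X=0) = 9/32
  P(Y|X=1) = (2/3, 1/3), H(Y|X=1) = 0.6365, weight P(X=1) = 3/8
  P(Y|X=2) = (5/11, 6/11), H(Y|X=2) = 0.6890, weight P(X=2) = 11/32
H(Y|X) = 0.6687 nats

H(X) + H(Y|X) = 1.0916 + 0.6687 = 1.7604 nats

Both sides equal 1.7604 nats. ✓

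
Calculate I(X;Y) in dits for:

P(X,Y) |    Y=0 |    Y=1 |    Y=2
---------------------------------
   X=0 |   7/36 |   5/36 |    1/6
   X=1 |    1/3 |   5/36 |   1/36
0.0319 dits

Mutual information: I(X;Y) = H(X) + H(Y) - H(X,Y)

Marginals:
P(X) = (1/2, 1/2), H(X) = 0.3010 dits
P(Y) = (19/36, 5/18, 7/36), H(Y) = 0.4393 dits

Joint entropy: H(X,Y) = 0.7084 dits

I(X;Y) = 0.3010 + 0.4393 - 0.7084 = 0.0319 dits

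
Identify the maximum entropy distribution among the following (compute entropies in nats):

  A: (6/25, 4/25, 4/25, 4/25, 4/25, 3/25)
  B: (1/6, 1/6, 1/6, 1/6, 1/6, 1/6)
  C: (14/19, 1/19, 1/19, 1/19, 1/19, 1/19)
B

For a discrete distribution over n outcomes, entropy is maximized by the uniform distribution.

Computing entropies:
H(A) = 1.7698 nats
H(B) = 1.7918 nats
H(C) = 0.9999 nats

The uniform distribution (where all probabilities equal 1/6) achieves the maximum entropy of log_e(6) = 1.7918 nats.

Distribution B has the highest entropy.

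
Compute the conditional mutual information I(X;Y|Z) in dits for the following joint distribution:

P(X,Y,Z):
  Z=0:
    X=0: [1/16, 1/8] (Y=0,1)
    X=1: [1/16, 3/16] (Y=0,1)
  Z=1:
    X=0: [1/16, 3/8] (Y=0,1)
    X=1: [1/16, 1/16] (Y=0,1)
0.0146 dits

Conditional mutual information: I(X;Y|Z) = H(X|Z) + H(Y|Z) - H(X,Y|Z)

H(Z) = 0.2976
H(X,Z) = 0.5568 → H(X|Z) = 0.2592
H(Y,Z) = 0.5407 → H(Y|Z) = 0.2431
H(X,Y,Z) = 0.7852 → H(X,Y|Z) = 0.4876

I(X;Y|Z) = 0.2592 + 0.2431 - 0.4876 = 0.0146 dits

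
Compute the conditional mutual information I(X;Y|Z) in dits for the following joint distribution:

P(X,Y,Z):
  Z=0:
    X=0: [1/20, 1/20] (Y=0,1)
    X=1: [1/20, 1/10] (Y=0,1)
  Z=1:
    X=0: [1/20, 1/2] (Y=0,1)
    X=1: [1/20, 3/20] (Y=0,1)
0.0078 dits

Conditional mutual information: I(X;Y|Z) = H(X|Z) + H(Y|Z) - H(X,Y|Z)

H(Z) = 0.2442
H(X,Z) = 0.5062 → H(X|Z) = 0.2620
H(Y,Z) = 0.4452 → H(Y|Z) = 0.2010
H(X,Y,Z) = 0.6994 → H(X,Y|Z) = 0.4551

I(X;Y|Z) = 0.2620 + 0.2010 - 0.4551 = 0.0078 dits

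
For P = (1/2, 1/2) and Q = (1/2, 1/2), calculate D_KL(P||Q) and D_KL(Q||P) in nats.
D_KL(P||Q) = 0.0000, D_KL(Q||P) = 0.0000

KL divergence is not symmetric: D_KL(P||Q) ≠ D_KL(Q||P) in general.

D_KL(P||Q) = 0.0000 nats
D_KL(Q||P) = 0.0000 nats

In this case they happen to be equal (to 4 decimal places).

This asymmetry is why KL divergence is not a true distance metric.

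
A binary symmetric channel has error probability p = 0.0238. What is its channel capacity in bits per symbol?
0.8377 bits

For a binary symmetric channel (BSC) with error probability p:
Capacity C = 1 - H(p) bits per symbol

where H(p) = -p log₂(p) - (1-p) log₂(1-p) is the binary entropy function.

H(0.0238) = 0.1623 bits
C = 1 - 0.1623 = 0.8377 bits per symbol

This means we can reliably transmit up to 0.8377 bits of information per channel use.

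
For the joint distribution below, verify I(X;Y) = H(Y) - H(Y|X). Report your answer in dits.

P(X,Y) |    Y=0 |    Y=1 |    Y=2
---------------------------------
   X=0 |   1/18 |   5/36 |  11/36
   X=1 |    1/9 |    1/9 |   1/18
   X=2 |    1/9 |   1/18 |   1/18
I(X;Y) = 0.0470 dits

Mutual information has multiple equivalent forms:
- I(X;Y) = H(X) - H(X|Y)
- I(X;Y) = H(Y) - H(Y|X)
- I(X;Y) = H(X) + H(Y) - H(X,Y)

Computing all quantities:
H(X) = 0.4502, H(Y) = 0.4703, H(X,Y) = 0.8734
H(X|Y) = 0.4032, H(Y|X) = 0.4232

Verification:
H(X) - H(X|Y) = 0.4502 - 0.4032 = 0.0470
H(Y) - H(Y|X) = 0.4703 - 0.4232 = 0.0470
H(X) + H(Y) - H(X,Y) = 0.4502 + 0.4703 - 0.8734 = 0.0470

All forms give I(X;Y) = 0.0470 dits. ✓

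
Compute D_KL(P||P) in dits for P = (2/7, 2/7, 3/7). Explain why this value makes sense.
0.0000 dits

KL divergence satisfies the Gibbs inequality: D_KL(P||Q) ≥ 0 for all distributions P, Q.

D_KL(P||Q) = Σ p(x) log(p(x)/q(x))
Each term is p(x) × log_10(p(x)/p(x)) = p(x) × log_10(1) = 0, so the sum is 0.
D_KL(P||Q) = 0.0000 dits

When P = Q, the KL divergence is exactly 0, as there is no 'divergence' between identical distributions.

This non-negativity is a fundamental property: relative entropy cannot be negative because it measures how different Q is from P.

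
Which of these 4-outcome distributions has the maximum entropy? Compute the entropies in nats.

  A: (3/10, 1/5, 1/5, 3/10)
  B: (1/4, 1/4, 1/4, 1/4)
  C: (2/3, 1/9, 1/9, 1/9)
B

For a discrete distribution over n outcomes, entropy is maximized by the uniform distribution.

Computing entropies:
H(A) = 1.3662 nats
H(B) = 1.3863 nats
H(C) = 1.0027 nats

The uniform distribution (where all probabilities equal 1/4) achieves the maximum entropy of log_e(4) = 1.3863 nats.

Distribution B has the highest entropy.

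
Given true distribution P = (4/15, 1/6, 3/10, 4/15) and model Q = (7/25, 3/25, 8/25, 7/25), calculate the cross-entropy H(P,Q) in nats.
1.3741 nats

Cross-entropy: H(P,Q) = -Σ p(x) log q(x)

Alternatively: H(P,Q) = H(P) + D_KL(P||Q)
H(P) = 1.3648 nats
D_KL(P||Q) = 0.0094 nats

H(P,Q) = 1.3648 + 0.0094 = 1.3741 nats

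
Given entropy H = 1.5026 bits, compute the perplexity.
2.8335

Perplexity is 2^H (or exp(H) for natural log).

H = 1.5026 bits
Perplexity = 2^1.5026 = 2.8335

Interpretation: The model's uncertainty is equivalent to choosing uniformly among 2.8 options.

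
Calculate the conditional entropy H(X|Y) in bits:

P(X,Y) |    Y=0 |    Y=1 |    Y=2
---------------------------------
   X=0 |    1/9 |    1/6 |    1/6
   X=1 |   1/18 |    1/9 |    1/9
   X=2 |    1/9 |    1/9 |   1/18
1.5145 bits

Using the chain rule: H(X|Y) = H(X,Y) - H(Y)

First, compute H(X,Y) = 3.0860 bits

Marginal P(Y) = (5/18, 7/18, 1/3)
H(Y) = 1.5715 bits

H(X|Y) = H(X,Y) - H(Y) = 3.0860 - 1.5715 = 1.5145 bits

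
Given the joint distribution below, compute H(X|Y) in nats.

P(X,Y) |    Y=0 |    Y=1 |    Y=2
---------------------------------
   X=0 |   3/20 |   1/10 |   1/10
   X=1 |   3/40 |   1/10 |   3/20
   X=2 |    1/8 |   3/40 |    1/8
1.0780 nats

Using the chain rule: H(X|Y) = H(X,Y) - H(Y)

First, compute H(X,Y) = 2.1683 nats

Marginal P(Y) = (7/20, 11/40, 3/8)
H(Y) = 1.0903 nats

H(X|Y) = H(X,Y) - H(Y) = 2.1683 - 1.0903 = 1.0780 nats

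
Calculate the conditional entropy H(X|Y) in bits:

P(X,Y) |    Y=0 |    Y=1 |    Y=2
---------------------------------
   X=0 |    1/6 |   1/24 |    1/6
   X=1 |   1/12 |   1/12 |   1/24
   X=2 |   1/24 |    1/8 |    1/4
1.3729 bits

Using the chain rule: H(X|Y) = H(X,Y) - H(Y)

First, compute H(X,Y) = 2.9073 bits

Marginal P(Y) = (7/24, 1/4, 11/24)
H(Y) = 1.5343 bits

H(X|Y) = H(X,Y) - H(Y) = 2.9073 - 1.5343 = 1.3729 bits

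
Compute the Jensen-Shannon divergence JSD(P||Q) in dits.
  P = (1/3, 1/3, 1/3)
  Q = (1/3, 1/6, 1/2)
0.0098 dits

Jensen-Shannon divergence is:
JSD(P||Q) = 0.5 × D_KL(P||M) + 0.5 × D_KL(Q||M)
where M = 0.5 × (P + Q) is the mixture distribution.

M = 0.5 × (1/3, 1/3, 1/3) + 0.5 × (1/3, 1/6, 1/2) = (1/3, 1/4, 5/12)

D_KL(P||M) = 0.0093 dits
D_KL(Q||M) = 0.0102 dits

JSD(P||Q) = 0.5 × 0.0093 + 0.5 × 0.0102 = 0.0098 dits

Unlike KL divergence, JSD is symmetric and bounded: 0 ≤ JSD ≤ log(2).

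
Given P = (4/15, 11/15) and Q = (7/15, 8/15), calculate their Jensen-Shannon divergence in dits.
0.0094 dits

Jensen-Shannon divergence is:
JSD(P||Q) = 0.5 × D_KL(P||M) + 0.5 × D_KL(Q||M)
where M = 0.5 × (P + Q) is the mixture distribution.

M = 0.5 × (4/15, 11/15) + 0.5 × (7/15, 8/15) = (11/30, 19/30)

D_KL(P||M) = 0.0098 dits
D_KL(Q||M) = 0.0091 dits

JSD(P||Q) = 0.5 × 0.0098 + 0.5 × 0.0091 = 0.0094 dits

Unlike KL divergence, JSD is symmetric and bounded: 0 ≤ JSD ≤ log(2).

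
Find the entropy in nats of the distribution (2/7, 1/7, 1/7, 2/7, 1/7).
1.5498 nats

Shannon entropy is H(X) = -Σ p(x) log p(x).

For P = (2/7, 1/7, 1/7, 2/7, 1/7):
H = -2/7 × log_e(2/7) -1/7 × log_e(1/7) -1/7 × log_e(1/7) -2/7 × log_e(2/7) -1/7 × log_e(1/7)
H = 1.5498 nats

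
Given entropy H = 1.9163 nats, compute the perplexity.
6.7958

Perplexity is e^H (or exp(H) for natural log).

H = 1.9163 nats
Perplexity = e^1.9163 = 6.7958

Interpretation: The model's uncertainty is equivalent to choosing uniformly among 6.8 options.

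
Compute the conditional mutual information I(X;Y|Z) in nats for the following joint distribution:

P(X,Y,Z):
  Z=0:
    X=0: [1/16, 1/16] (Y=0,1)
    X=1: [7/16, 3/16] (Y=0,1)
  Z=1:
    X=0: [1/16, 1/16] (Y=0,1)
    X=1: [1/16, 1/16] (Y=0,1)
0.0090 nats

Conditional mutual information: I(X;Y|Z) = H(X|Z) + H(Y|Z) - H(X,Y|Z)

H(Z) = 0.5623
H(X,Z) = 1.0735 → H(X|Z) = 0.5112
H(Y,Z) = 1.2130 → H(Y|Z) = 0.6507
H(X,Y,Z) = 1.7153 → H(X,Y|Z) = 1.1529

I(X;Y|Z) = 0.5112 + 0.6507 - 1.1529 = 0.0090 nats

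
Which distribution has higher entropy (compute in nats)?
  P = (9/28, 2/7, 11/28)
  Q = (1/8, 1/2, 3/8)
P

Computing entropies in nats:
H(P) = 1.0898
H(Q) = 0.9743

Distribution P has higher entropy.

Intuition: The distribution closer to uniform (more spread out) has higher entropy.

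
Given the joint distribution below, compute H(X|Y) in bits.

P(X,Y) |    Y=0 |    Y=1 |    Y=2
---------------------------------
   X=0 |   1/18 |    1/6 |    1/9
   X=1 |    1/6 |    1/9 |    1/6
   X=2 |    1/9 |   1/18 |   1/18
1.4591 bits

Using the chain rule: H(X|Y) = H(X,Y) - H(Y)

First, compute H(X,Y) = 3.0441 bits

Marginal P(Y) = (1/3, 1/3, 1/3)
H(Y) = 1.5850 bits

H(X|Y) = H(X,Y) - H(Y) = 3.0441 - 1.5850 = 1.4591 bits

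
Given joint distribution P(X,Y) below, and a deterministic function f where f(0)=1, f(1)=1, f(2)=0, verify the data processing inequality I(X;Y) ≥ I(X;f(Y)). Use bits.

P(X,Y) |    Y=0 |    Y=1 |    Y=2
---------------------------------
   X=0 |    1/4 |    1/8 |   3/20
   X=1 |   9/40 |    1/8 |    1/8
I(X;Y) = 0.0008, I(X;f(Y)) = 0.0005, inequality holds: 0.0008 ≥ 0.0005

Data Processing Inequality: For any Markov chain X → Y → Z, we have I(X;Y) ≥ I(X;Z).

Here Z = f(Y) is a deterministic function of Y, forming X → Y → Z.

Original I(X;Y) = 0.0008 bits

After applying f:
P(X,Z) where Z=f(Y):
- P(X,Z=0) = P(X,Y=2)
- P(X,Z=1) = P(X,Y=0) + P(X,Y=1)

I(X;Z) = I(X;f(Y)) = 0.0005 bits

Verification: 0.0008 ≥ 0.0005 ✓

Information cannot be created by processing; the function f can only lose information about X.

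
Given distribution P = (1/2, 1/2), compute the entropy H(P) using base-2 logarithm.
1.0000 bits

Shannon entropy is H(X) = -Σ p(x) log p(x).

For P = (1/2, 1/2):
H = -1/2 × log_2(1/2) -1/2 × log_2(1/2)
H = 1.0000 bits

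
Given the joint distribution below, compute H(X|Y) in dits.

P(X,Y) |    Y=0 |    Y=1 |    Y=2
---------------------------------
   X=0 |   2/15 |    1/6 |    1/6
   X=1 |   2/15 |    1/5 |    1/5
0.2997 dits

Using the chain rule: H(X|Y) = H(X,Y) - H(Y)

First, compute H(X,Y) = 0.7723 dits

Marginal P(Y) = (4/15, 11/30, 11/30)
H(Y) = 0.4726 dits

H(X|Y) = H(X,Y) - H(Y) = 0.7723 - 0.4726 = 0.2997 dits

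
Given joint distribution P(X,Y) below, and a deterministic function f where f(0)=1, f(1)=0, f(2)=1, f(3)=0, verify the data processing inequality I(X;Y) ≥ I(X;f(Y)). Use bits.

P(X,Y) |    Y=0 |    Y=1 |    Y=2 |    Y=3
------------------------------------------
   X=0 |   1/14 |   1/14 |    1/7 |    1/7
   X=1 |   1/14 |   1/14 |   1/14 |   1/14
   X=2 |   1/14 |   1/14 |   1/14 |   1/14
I(X;Y) = 0.0202, I(X;f(Y)) = 0.0000, inequality holds: 0.0202 ≥ 0.0000

Data Processing Inequality: For any Markov chain X → Y → Z, we have I(X;Y) ≥ I(X;Z).

Here Z = f(Y) is a deterministic function of Y, forming X → Y → Z.

Original I(X;Y) = 0.0202 bits

After applying f:
P(X,Z) where Z=f(Y):
- P(X,Z=0) = P(X,Y=1) + P(X,Y=3)
- P(X,Z=1) = P(X,Y=0) + P(X,Y=2)

I(X;Z) = I(X;f(Y)) = 0.0000 bits

Verification: 0.0202 ≥ 0.0000 ✓

Information cannot be created by processing; the function f can only lose information about X.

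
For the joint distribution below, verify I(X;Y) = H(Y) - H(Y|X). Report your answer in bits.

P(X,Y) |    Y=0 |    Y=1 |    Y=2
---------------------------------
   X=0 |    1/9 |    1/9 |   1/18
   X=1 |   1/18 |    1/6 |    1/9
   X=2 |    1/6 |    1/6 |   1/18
I(X;Y) = 0.0579 bits

Mutual information has multiple equivalent forms:
- I(X;Y) = H(X) - H(X|Y)
- I(X;Y) = H(Y) - H(Y|X)
- I(X;Y) = H(X) + H(Y) - H(X,Y)

Computing all quantities:
H(X) = 1.5715, H(Y) = 1.5305, H(X,Y) = 3.0441
H(X|Y) = 1.5136, H(Y|X) = 1.4726

Verification:
H(X) - H(X|Y) = 1.5715 - 1.5136 = 0.0579
H(Y) - H(Y|X) = 1.5305 - 1.4726 = 0.0579
H(X) + H(Y) - H(X,Y) = 1.5715 + 1.5305 - 3.0441 = 0.0579

All forms give I(X;Y) = 0.0579 bits. ✓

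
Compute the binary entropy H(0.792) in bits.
0.7376 bits

The binary entropy function is:
H(p) = -p log(p) - (1-p) log(1-p)

H(0.792) = -0.792 × log_2(0.792) - 0.208 × log_2(0.208)
H(0.792) = 0.7376 bits

Note: Binary entropy is maximized at p=0.5 (H=1 bit) and minimized at p=0 or p=1 (H=0).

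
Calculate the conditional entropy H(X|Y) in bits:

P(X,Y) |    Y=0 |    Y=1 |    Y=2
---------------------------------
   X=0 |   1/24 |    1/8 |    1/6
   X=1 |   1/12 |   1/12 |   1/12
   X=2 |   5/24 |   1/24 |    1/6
1.4319 bits

Using the chain rule: H(X|Y) = H(X,Y) - H(Y)

First, compute H(X,Y) = 2.9864 bits

Marginal P(Y) = (1/3, 1/4, 5/12)
H(Y) = 1.5546 bits

H(X|Y) = H(X,Y) - H(Y) = 2.9864 - 1.5546 = 1.4319 bits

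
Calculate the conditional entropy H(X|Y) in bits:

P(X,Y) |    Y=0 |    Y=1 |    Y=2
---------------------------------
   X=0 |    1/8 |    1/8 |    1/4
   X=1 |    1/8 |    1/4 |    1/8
0.9387 bits

Using the chain rule: H(X|Y) = H(X,Y) - H(Y)

First, compute H(X,Y) = 2.5000 bits

Marginal P(Y) = (1/4, 3/8, 3/8)
H(Y) = 1.5613 bits

H(X|Y) = H(X,Y) - H(Y) = 2.5000 - 1.5613 = 0.9387 bits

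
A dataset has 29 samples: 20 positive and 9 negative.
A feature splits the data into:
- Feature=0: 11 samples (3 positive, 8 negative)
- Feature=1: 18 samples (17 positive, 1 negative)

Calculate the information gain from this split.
0.3808 bits

Information Gain = H(Y) - H(Y|Feature)

Before split:
P(positive) = 20/29 = 0.6897
H(Y) = 0.8936 bits

After split:
Feature=0: H = 0.8454 bits (weight = 11/29)
Feature=1: H = 0.3095 bits (weight = 18/29)
H(Y|Feature) = (11/29)×0.8454 + (18/29)×0.3095 = 0.5128 bits

Information Gain = 0.8936 - 0.5128 = 0.3808 bits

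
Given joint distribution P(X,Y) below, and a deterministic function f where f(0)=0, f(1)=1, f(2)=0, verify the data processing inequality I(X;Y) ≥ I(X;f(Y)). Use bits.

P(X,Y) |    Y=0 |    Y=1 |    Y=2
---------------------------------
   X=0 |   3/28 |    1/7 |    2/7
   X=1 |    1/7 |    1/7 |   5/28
I(X;Y) = 0.0180, I(X;f(Y)) = 0.0015, inequality holds: 0.0180 ≥ 0.0015

Data Processing Inequality: For any Markov chain X → Y → Z, we have I(X;Y) ≥ I(X;Z).

Here Z = f(Y) is a deterministic function of Y, forming X → Y → Z.

Original I(X;Y) = 0.0180 bits

After applying f:
P(X,Z) where Z=f(Y):
- P(X,Z=0) = P(X,Y=0) + P(X,Y=2)
- P(X,Z=1) = P(X,Y=1)

I(X;Z) = I(X;f(Y)) = 0.0015 bits

Verification: 0.0180 ≥ 0.0015 ✓

Information cannot be created by processing; the function f can only lose information about X.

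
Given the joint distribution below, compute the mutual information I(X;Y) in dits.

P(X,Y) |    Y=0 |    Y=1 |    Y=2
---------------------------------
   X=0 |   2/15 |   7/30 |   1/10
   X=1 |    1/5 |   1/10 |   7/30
0.0258 dits

Mutual information: I(X;Y) = H(X) + H(Y) - H(X,Y)

Marginals:
P(X) = (7/15, 8/15), H(X) = 0.3001 dits
P(Y) = (1/3, 1/3, 1/3), H(Y) = 0.4771 dits

Joint entropy: H(X,Y) = 0.7514 dits

I(X;Y) = 0.3001 + 0.4771 - 0.7514 = 0.0258 dits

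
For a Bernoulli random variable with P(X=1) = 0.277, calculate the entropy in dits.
0.2563 dits

The binary entropy function is:
H(p) = -p log(p) - (1-p) log(1-p)

H(0.277) = -0.277 × log_10(0.277) - 0.723 × log_10(0.723)
H(0.277) = 0.2563 dits

Note: Binary entropy is maximized at p=0.5 (H=1 bit) and minimized at p=0 or p=1 (H=0).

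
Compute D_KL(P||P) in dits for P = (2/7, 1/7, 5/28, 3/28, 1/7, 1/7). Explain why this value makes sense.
0.0000 dits

KL divergence satisfies the Gibbs inequality: D_KL(P||Q) ≥ 0 for all distributions P, Q.

D_KL(P||Q) = Σ p(x) log(p(x)/q(x))
Each term is p(x) × log_10(p(x)/p(x)) = p(x) × log_10(1) = 0, so the sum is 0.
D_KL(P||Q) = 0.0000 dits

When P = Q, the KL divergence is exactly 0, as there is no 'divergence' between identical distributions.

This non-negativity is a fundamental property: relative entropy cannot be negative because it measures how different Q is from P.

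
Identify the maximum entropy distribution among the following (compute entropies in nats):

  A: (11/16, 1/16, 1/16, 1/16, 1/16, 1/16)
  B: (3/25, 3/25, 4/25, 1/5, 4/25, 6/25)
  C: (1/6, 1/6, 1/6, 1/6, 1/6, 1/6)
C

For a discrete distribution over n outcomes, entropy is maximized by the uniform distribution.

Computing entropies:
H(A) = 1.1240 nats
H(B) = 1.7597 nats
H(C) = 1.7918 nats

The uniform distribution (where all probabilities equal 1/6) achieves the maximum entropy of log_e(6) = 1.7918 nats.

Distribution C has the highest entropy.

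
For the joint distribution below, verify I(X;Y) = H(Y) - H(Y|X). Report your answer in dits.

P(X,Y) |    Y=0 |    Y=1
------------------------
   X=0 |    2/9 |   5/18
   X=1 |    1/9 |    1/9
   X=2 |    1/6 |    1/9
I(X;Y) = 0.0038 dits

Mutual information has multiple equivalent forms:
- I(X;Y) = H(X) - H(X|Y)
- I(X;Y) = H(Y) - H(Y|X)
- I(X;Y) = H(X) + H(Y) - H(X,Y)

Computing all quantities:
H(X) = 0.4502, H(Y) = 0.3010, H(X,Y) = 0.7475
H(X|Y) = 0.4464, H(Y|X) = 0.2973

Verification:
H(X) - H(X|Y) = 0.4502 - 0.4464 = 0.0038
H(Y) - H(Y|X) = 0.3010 - 0.2973 = 0.0038
H(X) + H(Y) - H(X,Y) = 0.4502 + 0.3010 - 0.7475 = 0.0038

All forms give I(X;Y) = 0.0038 dits. ✓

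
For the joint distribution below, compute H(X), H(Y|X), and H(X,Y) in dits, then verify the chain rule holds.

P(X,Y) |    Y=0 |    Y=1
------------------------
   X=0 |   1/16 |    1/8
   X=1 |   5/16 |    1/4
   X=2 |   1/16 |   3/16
H(X,Y) = 0.7081, H(X) = 0.4274, H(Y|X) = 0.2807 (all in dits)

Chain rule: H(X,Y) = H(X) + H(Y|X)

Left side — joint entropy directly:
H(X,Y) = -Σ p(x,y) log p(x,y) = 0.7081 dits

Right side — compute H(Y|X) from the conditional distributions:
P(X) = (3/16, 9/16, 1/4), so H(X) = 0.4274 dits
H(Y|X) = Σ_x P(X=x) · H(Y|X=x):
  P(Y|X=0) = (1/3, 2/3), H(Y|X=0) = 0.2764, weight P(X=0) = 3/16
  P(Y|X=1) = (5/9, 4/9), H(Y|X=1) = 0.2983, weight P(X=1) = 9/16
  P(Y|X=2) = (1/4, 3/4), H(Y|X=2) = 0.2442, weight P(X=2) = 1/4
H(Y|X) = 0.2807 dits

H(X) + H(Y|X) = 0.4274 + 0.2807 = 0.7081 dits

Both sides equal 0.7081 dits. ✓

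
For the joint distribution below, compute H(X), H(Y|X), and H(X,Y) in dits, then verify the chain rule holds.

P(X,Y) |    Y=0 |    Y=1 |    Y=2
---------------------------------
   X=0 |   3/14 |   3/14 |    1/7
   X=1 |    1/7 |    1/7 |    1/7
H(X,Y) = 0.7696, H(X) = 0.2966, H(Y|X) = 0.4730 (all in dits)

Chain rule: H(X,Y) = H(X) + H(Y|X)

Left side — joint entropy directly:
H(X,Y) = -Σ p(x,y) log p(x,y) = 0.7696 dits

Right side — compute H(Y|X) from the conditional distributions:
P(X) = (4/7, 3/7), so H(X) = 0.2966 dits
H(Y|X) = Σ_x P(X=x) · H(Y|X=x):
  P(Y|X=0) = (3/8, 3/8, 1/4), H(Y|X=0) = 0.4700, weight P(X=0) = 4/7
  P(Y|X=1) = (1/3, 1/3, 1/3), H(Y|X=1) = 0.4771, weight P(X=1) = 3/7
H(Y|X) = 0.4730 dits

H(X) + H(Y|X) = 0.2966 + 0.4730 = 0.7696 dits

Both sides equal 0.7696 dits. ✓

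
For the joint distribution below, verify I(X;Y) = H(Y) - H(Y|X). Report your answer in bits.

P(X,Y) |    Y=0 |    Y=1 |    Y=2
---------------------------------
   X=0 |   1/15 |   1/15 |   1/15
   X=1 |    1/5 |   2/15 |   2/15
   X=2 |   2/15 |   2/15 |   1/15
I(X;Y) = 0.0149 bits

Mutual information has multiple equivalent forms:
- I(X;Y) = H(X) - H(X|Y)
- I(X;Y) = H(Y) - H(Y|X)
- I(X;Y) = H(X) + H(Y) - H(X,Y)

Computing all quantities:
H(X) = 1.5058, H(Y) = 1.5656, H(X,Y) = 3.0566
H(X|Y) = 1.4910, H(Y|X) = 1.5507

Verification:
H(X) - H(X|Y) = 1.5058 - 1.4910 = 0.0149
H(Y) - H(Y|X) = 1.5656 - 1.5507 = 0.0149
H(X) + H(Y) - H(X,Y) = 1.5058 + 1.5656 - 3.0566 = 0.0149

All forms give I(X;Y) = 0.0149 bits. ✓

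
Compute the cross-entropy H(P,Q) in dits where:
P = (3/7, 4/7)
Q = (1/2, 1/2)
0.3010 dits

Cross-entropy: H(P,Q) = -Σ p(x) log q(x)

Alternatively: H(P,Q) = H(P) + D_KL(P||Q)
H(P) = 0.2966 dits
D_KL(P||Q) = 0.0044 dits

H(P,Q) = 0.2966 + 0.0044 = 0.3010 dits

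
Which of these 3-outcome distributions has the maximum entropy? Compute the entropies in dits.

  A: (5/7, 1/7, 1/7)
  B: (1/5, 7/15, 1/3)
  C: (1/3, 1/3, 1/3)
C

For a discrete distribution over n outcomes, entropy is maximized by the uniform distribution.

Computing entropies:
H(A) = 0.3458 dits
H(B) = 0.4533 dits
H(C) = 0.4771 dits

The uniform distribution (where all probabilities equal 1/3) achieves the maximum entropy of log_10(3) = 0.4771 dits.

Distribution C has the highest entropy.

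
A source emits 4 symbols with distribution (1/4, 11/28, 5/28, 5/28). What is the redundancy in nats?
0.0574 nats

Redundancy measures how far a source is from maximum entropy:
R = H_max - H(X)

Maximum entropy for 4 symbols: H_max = log_e(4) = 1.3863 nats
Actual entropy: H(X) = 1.3289 nats
Redundancy: R = 1.3863 - 1.3289 = 0.0574 nats

This redundancy represents potential for compression: the source could be compressed by 0.0574 nats per symbol.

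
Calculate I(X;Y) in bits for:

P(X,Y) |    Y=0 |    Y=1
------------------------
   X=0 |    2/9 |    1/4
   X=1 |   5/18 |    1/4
0.0022 bits

Mutual information: I(X;Y) = H(X) + H(Y) - H(X,Y)

Marginals:
P(X) = (17/36, 19/36), H(X) = 0.9978 bits
P(Y) = (1/2, 1/2), H(Y) = 1.0000 bits

Joint entropy: H(X,Y) = 1.9955 bits

I(X;Y) = 0.9978 + 1.0000 - 1.9955 = 0.0022 bits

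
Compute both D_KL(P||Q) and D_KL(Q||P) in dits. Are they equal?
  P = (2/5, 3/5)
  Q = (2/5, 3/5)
D_KL(P||Q) = 0.0000, D_KL(Q||P) = 0.0000

KL divergence is not symmetric: D_KL(P||Q) ≠ D_KL(Q||P) in general.

D_KL(P||Q) = 0.0000 dits
D_KL(Q||P) = 0.0000 dits

In this case they happen to be equal (to 4 decimal places).

This asymmetry is why KL divergence is not a true distance metric.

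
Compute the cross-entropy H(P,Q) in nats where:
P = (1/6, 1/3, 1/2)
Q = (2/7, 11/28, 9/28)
1.0877 nats

Cross-entropy: H(P,Q) = -Σ p(x) log q(x)

Alternatively: H(P,Q) = H(P) + D_KL(P||Q)
H(P) = 1.0114 nats
D_KL(P||Q) = 0.0763 nats

H(P,Q) = 1.0114 + 0.0763 = 1.0877 nats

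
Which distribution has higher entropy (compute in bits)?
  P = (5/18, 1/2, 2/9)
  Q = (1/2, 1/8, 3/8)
P

Computing entropies in bits:
H(P) = 1.4955
H(Q) = 1.4056

Distribution P has higher entropy.

Intuition: The distribution closer to uniform (more spread out) has higher entropy.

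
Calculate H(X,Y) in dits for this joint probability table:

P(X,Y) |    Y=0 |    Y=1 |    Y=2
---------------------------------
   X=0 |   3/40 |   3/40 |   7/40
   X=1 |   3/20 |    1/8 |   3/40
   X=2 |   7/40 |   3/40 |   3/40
0.9233 dits

Joint entropy is H(X,Y) = -Σ_{x,y} p(x,y) log p(x,y).

Summing over all non-zero entries:
H(X,Y) = -[3/40·log_10(3/40) + 3/40·log_10(3/40) + 7/40·log_10(7/40) + 3/20·log_10(3/20) + 1/8·log_10(1/8) + 3/40·log_10(3/40) + 7/40·log_10(7/40) + 3/40·log_10(3/40) + 3/40·log_10(3/40)]
H(X,Y) = 0.9233 dits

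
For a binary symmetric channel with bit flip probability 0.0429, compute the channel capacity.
0.7446 bits

For a binary symmetric channel (BSC) with error probability p:
Capacity C = 1 - H(p) bits per symbol

where H(p) = -p log₂(p) - (1-p) log₂(1-p) is the binary entropy function.

H(0.0429) = 0.2554 bits
C = 1 - 0.2554 = 0.7446 bits per symbol

This means we can reliably transmit up to 0.7446 bits of information per channel use.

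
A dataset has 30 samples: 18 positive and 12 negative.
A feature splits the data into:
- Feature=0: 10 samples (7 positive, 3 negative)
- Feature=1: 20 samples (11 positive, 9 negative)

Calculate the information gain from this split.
0.0153 bits

Information Gain = H(Y) - H(Y|Feature)

Before split:
P(positive) = 18/30 = 0.6000
H(Y) = 0.9710 bits

After split:
Feature=0: H = 0.8813 bits (weight = 10/30)
Feature=1: H = 0.9928 bits (weight = 20/30)
H(Y|Feature) = (10/30)×0.8813 + (20/30)×0.9928 = 0.9556 bits

Information Gain = 0.9710 - 0.9556 = 0.0153 bits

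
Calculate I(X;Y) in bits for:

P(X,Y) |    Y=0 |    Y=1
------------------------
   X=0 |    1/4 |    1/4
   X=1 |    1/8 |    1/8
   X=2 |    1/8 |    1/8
0.0000 bits

Mutual information: I(X;Y) = H(X) + H(Y) - H(X,Y)

Marginals:
P(X) = (1/2, 1/4, 1/4), H(X) = 1.5000 bits
P(Y) = (1/2, 1/2), H(Y) = 1.0000 bits

Joint entropy: H(X,Y) = 2.5000 bits

I(X;Y) = 1.5000 + 1.0000 - 2.5000 = 0.0000 bits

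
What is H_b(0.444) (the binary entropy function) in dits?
0.2983 dits

The binary entropy function is:
H(p) = -p log(p) - (1-p) log(1-p)

H(0.444) = -0.444 × log_10(0.444) - 0.556 × log_10(0.556)
H(0.444) = 0.2983 dits

Note: Binary entropy is maximized at p=0.5 (H=1 bit) and minimized at p=0 or p=1 (H=0).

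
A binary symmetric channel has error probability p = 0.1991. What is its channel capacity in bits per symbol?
0.2799 bits

For a binary symmetric channel (BSC) with error probability p:
Capacity C = 1 - H(p) bits per symbol

where H(p) = -p log₂(p) - (1-p) log₂(1-p) is the binary entropy function.

H(0.1991) = 0.7201 bits
C = 1 - 0.7201 = 0.2799 bits per symbol

This means we can reliably transmit up to 0.2799 bits of information per channel use.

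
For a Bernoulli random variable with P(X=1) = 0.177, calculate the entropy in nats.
0.4668 nats

The binary entropy function is:
H(p) = -p log(p) - (1-p) log(1-p)

H(0.177) = -0.177 × log_e(0.177) - 0.823 × log_e(0.823)
H(0.177) = 0.4668 nats

Note: Binary entropy is maximized at p=0.5 (H=1 bit) and minimized at p=0 or p=1 (H=0).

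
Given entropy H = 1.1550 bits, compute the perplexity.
2.2268

Perplexity is 2^H (or exp(H) for natural log).

H = 1.1550 bits
Perplexity = 2^1.1550 = 2.2268

Interpretation: The model's uncertainty is equivalent to choosing uniformly among 2.2 options.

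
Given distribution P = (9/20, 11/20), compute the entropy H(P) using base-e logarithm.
0.6881 nats

Shannon entropy is H(X) = -Σ p(x) log p(x).

For P = (9/20, 11/20):
H = -9/20 × log_e(9/20) -11/20 × log_e(11/20)
H = 0.6881 nats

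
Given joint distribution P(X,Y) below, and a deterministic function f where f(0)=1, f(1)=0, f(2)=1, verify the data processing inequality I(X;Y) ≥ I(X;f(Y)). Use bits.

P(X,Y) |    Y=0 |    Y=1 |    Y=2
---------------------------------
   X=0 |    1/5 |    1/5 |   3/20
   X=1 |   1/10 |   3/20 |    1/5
I(X;Y) = 0.0276, I(X;f(Y)) = 0.0007, inequality holds: 0.0276 ≥ 0.0007

Data Processing Inequality: For any Markov chain X → Y → Z, we have I(X;Y) ≥ I(X;Z).

Here Z = f(Y) is a deterministic function of Y, forming X → Y → Z.

Original I(X;Y) = 0.0276 bits

After applying f:
P(X,Z) where Z=f(Y):
- P(X,Z=0) = P(X,Y=1)
- P(X,Z=1) = P(X,Y=0) + P(X,Y=2)

I(X;Z) = I(X;f(Y)) = 0.0007 bits

Verification: 0.0276 ≥ 0.0007 ✓

Information cannot be created by processing; the function f can only lose information about X.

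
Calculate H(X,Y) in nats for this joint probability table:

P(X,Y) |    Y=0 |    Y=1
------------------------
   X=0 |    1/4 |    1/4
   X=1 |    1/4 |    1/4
1.3863 nats

Joint entropy is H(X,Y) = -Σ_{x,y} p(x,y) log p(x,y).

Summing over all non-zero entries:
H(X,Y) = -[1/4·log_e(1/4) + 1/4·log_e(1/4) + 1/4·log_e(1/4) + 1/4·log_e(1/4)]
H(X,Y) = 1.3863 nats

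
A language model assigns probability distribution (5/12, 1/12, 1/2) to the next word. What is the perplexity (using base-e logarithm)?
2.5053

Perplexity is e^H (or exp(H) for natural log).

First, H = -Σ p log p = 0.9184 nats
Perplexity = e^0.9184 = 2.5053

Interpretation: The model's uncertainty is equivalent to choosing uniformly among 2.5 options.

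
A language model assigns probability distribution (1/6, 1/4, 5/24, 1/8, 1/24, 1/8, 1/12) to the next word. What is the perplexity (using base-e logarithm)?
6.2423

Perplexity is e^H (or exp(H) for natural log).

First, H = -Σ p log p = 1.8314 nats
Perplexity = e^1.8314 = 6.2423

Interpretation: The model's uncertainty is equivalent to choosing uniformly among 6.2 options.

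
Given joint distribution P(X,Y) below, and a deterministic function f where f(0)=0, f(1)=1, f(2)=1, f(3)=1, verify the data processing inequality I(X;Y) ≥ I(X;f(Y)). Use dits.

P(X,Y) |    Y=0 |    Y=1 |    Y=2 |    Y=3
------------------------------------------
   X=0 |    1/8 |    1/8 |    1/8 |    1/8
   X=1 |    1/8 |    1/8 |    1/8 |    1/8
I(X;Y) = 0.0000, I(X;f(Y)) = 0.0000, inequality holds: 0.0000 ≥ 0.0000

Data Processing Inequality: For any Markov chain X → Y → Z, we have I(X;Y) ≥ I(X;Z).

Here Z = f(Y) is a deterministic function of Y, forming X → Y → Z.

Original I(X;Y) = 0.0000 dits

After applying f:
P(X,Z) where Z=f(Y):
- P(X,Z=0) = P(X,Y=0)
- P(X,Z=1) = P(X,Y=1) + P(X,Y=2) + P(X,Y=3)

I(X;Z) = I(X;f(Y)) = 0.0000 dits

Verification: 0.0000 ≥ 0.0000 ✓

Information cannot be created by processing; the function f can only lose information about X.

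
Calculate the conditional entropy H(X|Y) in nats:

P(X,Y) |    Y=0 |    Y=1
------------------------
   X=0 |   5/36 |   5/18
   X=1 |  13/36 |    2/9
0.6389 nats

Using the chain rule: H(X|Y) = H(X,Y) - H(Y)

First, compute H(X,Y) = 1.3320 nats

Marginal P(Y) = (1/2, 1/2)
H(Y) = 0.6931 nats

H(X|Y) = H(X,Y) - H(Y) = 1.3320 - 0.6931 = 0.6389 nats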